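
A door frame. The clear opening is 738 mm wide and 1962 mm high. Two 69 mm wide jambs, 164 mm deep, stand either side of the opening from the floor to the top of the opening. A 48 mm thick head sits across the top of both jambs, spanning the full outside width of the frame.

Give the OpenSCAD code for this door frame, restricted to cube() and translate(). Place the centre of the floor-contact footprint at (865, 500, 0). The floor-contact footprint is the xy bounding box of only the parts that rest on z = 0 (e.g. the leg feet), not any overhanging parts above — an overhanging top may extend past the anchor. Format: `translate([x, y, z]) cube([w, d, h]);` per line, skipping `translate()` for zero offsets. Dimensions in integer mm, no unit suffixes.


translate([427, 418, 0]) cube([69, 164, 1962]);
translate([1234, 418, 0]) cube([69, 164, 1962]);
translate([427, 418, 1962]) cube([876, 164, 48]);


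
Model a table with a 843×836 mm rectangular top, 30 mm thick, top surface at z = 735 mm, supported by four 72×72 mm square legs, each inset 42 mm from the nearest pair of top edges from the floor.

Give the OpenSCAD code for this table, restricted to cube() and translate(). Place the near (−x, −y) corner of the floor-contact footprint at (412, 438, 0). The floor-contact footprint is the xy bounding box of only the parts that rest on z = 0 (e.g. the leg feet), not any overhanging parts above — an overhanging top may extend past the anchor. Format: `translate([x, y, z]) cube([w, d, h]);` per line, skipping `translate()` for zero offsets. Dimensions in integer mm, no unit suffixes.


translate([370, 396, 705]) cube([843, 836, 30]);
translate([412, 438, 0]) cube([72, 72, 705]);
translate([1099, 438, 0]) cube([72, 72, 705]);
translate([412, 1118, 0]) cube([72, 72, 705]);
translate([1099, 1118, 0]) cube([72, 72, 705]);


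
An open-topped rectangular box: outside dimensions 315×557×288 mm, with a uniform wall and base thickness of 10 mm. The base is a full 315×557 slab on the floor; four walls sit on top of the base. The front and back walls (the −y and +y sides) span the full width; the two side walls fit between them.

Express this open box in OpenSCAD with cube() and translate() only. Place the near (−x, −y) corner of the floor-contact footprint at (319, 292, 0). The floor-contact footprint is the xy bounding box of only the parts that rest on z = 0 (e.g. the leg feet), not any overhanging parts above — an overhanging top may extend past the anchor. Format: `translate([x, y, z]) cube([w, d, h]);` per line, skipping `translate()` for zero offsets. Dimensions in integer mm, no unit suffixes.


translate([319, 292, 0]) cube([315, 557, 10]);
translate([319, 292, 10]) cube([315, 10, 278]);
translate([319, 839, 10]) cube([315, 10, 278]);
translate([319, 302, 10]) cube([10, 537, 278]);
translate([624, 302, 10]) cube([10, 537, 278]);


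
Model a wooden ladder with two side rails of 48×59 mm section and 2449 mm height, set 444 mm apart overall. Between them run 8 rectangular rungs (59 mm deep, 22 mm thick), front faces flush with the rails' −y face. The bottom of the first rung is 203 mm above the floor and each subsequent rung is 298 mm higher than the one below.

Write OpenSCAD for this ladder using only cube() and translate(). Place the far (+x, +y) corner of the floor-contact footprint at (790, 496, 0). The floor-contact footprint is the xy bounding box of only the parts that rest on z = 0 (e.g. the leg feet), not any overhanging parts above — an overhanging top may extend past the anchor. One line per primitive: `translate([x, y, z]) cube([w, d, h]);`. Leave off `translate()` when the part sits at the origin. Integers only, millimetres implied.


translate([346, 437, 0]) cube([48, 59, 2449]);
translate([742, 437, 0]) cube([48, 59, 2449]);
translate([394, 437, 203]) cube([348, 59, 22]);
translate([394, 437, 501]) cube([348, 59, 22]);
translate([394, 437, 799]) cube([348, 59, 22]);
translate([394, 437, 1097]) cube([348, 59, 22]);
translate([394, 437, 1395]) cube([348, 59, 22]);
translate([394, 437, 1693]) cube([348, 59, 22]);
translate([394, 437, 1991]) cube([348, 59, 22]);
translate([394, 437, 2289]) cube([348, 59, 22]);


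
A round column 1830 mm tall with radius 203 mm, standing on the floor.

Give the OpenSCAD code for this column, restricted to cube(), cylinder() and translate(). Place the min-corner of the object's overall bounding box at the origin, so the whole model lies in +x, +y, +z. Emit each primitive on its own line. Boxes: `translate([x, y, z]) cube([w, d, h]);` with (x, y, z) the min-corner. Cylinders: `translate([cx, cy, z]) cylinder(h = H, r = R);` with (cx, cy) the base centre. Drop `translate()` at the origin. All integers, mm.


translate([203, 203, 0]) cylinder(h = 1830, r = 203);


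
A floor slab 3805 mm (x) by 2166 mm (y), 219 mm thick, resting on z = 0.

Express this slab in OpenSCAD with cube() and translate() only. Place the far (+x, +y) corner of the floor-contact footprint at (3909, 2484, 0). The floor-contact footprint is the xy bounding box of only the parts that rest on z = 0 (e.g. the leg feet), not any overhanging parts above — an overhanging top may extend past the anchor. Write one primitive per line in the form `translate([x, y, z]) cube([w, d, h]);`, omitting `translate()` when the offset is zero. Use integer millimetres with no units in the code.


translate([104, 318, 0]) cube([3805, 2166, 219]);


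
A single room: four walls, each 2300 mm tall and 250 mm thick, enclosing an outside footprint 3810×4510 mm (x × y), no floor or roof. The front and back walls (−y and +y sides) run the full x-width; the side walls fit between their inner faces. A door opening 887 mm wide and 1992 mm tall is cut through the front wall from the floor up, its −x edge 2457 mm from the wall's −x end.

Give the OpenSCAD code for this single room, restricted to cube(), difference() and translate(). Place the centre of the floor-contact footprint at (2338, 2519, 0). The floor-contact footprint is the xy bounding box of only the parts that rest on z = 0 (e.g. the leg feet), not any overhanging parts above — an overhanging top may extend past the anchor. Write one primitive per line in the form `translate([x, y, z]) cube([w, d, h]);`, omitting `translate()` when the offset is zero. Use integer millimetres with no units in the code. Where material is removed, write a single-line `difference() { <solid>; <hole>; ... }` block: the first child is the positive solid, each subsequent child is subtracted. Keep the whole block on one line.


difference() { translate([433, 264, 0]) cube([3810, 250, 2300]); translate([2890, 264, 0]) cube([887, 250, 1992]); }
translate([433, 4524, 0]) cube([3810, 250, 2300]);
translate([433, 514, 0]) cube([250, 4010, 2300]);
translate([3993, 514, 0]) cube([250, 4010, 2300]);


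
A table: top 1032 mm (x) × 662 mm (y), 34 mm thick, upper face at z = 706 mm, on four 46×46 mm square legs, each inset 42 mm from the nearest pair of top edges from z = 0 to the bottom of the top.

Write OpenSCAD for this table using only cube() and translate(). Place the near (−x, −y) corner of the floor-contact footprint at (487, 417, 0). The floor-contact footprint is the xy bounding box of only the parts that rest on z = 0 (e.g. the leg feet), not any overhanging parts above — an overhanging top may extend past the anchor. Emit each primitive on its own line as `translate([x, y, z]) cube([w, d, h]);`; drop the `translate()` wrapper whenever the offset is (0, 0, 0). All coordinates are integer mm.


// leg_h = 706 - 34 = 672
translate([445, 375, 672]) cube([1032, 662, 34]);
translate([487, 417, 0]) cube([46, 46, 672]);
translate([1389, 417, 0]) cube([46, 46, 672]);
translate([487, 949, 0]) cube([46, 46, 672]);
translate([1389, 949, 0]) cube([46, 46, 672]);


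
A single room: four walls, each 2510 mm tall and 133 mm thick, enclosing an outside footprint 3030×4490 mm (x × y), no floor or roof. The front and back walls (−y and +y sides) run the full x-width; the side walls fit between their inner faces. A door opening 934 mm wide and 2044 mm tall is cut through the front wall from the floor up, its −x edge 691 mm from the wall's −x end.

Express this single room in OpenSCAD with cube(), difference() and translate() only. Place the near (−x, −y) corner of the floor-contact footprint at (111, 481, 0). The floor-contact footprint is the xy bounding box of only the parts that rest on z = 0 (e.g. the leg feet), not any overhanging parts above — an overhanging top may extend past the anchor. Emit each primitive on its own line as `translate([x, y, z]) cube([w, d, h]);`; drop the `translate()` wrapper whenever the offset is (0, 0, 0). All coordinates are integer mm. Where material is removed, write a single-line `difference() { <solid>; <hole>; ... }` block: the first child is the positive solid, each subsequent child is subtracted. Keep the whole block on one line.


difference() { translate([111, 481, 0]) cube([3030, 133, 2510]); translate([802, 481, 0]) cube([934, 133, 2044]); }
translate([111, 4838, 0]) cube([3030, 133, 2510]);
translate([111, 614, 0]) cube([133, 4224, 2510]);
translate([3008, 614, 0]) cube([133, 4224, 2510]);


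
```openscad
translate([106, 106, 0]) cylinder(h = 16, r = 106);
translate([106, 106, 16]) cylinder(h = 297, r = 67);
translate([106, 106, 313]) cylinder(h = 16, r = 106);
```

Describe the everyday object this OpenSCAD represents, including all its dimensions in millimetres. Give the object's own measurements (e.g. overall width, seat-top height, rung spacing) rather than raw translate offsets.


A spool: two coaxial disc flanges of radius 106 mm and thickness 16 mm, joined by a core cylinder of radius 67 mm and height 297 mm. The lower flange rests on z = 0 and the three cylinders share a vertical axis.


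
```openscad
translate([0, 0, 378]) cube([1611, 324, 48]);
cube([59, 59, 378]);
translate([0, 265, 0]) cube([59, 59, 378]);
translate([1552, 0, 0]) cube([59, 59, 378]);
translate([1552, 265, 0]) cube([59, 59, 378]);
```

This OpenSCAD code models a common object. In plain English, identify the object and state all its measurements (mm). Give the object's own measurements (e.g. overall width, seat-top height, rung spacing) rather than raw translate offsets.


A long wooden bench with a 1611 mm (x) × 324 mm (y) seat, 48 mm thick, its top surface 426 mm above the floor. Four 59 mm square legs at the seat corners, flush with the edges, run from z = 0 to the seat underside.


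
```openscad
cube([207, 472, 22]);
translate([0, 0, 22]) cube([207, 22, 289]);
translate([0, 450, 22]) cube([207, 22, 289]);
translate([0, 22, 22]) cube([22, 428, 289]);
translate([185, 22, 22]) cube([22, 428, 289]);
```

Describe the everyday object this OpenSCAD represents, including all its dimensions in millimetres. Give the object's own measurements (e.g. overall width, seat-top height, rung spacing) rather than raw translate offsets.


An open-topped rectangular box: outside dimensions 207×472×311 mm, with a uniform wall and base thickness of 22 mm. The base is a full 207×472 slab on the floor; four walls sit on top of the base. The front and back walls (the −y and +y sides) span the full width; the two side walls fit between them.


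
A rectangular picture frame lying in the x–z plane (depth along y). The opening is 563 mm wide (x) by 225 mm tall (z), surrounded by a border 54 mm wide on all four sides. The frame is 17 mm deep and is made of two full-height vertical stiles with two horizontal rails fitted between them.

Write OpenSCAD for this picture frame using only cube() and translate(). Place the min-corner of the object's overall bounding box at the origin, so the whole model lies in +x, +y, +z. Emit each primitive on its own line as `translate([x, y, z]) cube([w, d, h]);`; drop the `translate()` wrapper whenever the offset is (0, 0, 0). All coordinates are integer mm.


cube([54, 17, 333]);
translate([617, 0, 0]) cube([54, 17, 333]);
translate([54, 0, 0]) cube([563, 17, 54]);
translate([54, 0, 279]) cube([563, 17, 54]);


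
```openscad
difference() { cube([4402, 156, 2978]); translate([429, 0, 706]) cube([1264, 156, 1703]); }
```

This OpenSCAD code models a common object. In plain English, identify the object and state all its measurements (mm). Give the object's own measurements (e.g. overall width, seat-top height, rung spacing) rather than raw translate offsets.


A wall 4402 mm long (x), 156 mm thick (y), 2978 mm tall, with a rectangular window opening cut through it. The opening is 1264 mm wide and 1703 mm tall; its sill is at z = 706 mm and its near (−x) edge is 429 mm from the wall's −x end. The opening passes through the full wall thickness.


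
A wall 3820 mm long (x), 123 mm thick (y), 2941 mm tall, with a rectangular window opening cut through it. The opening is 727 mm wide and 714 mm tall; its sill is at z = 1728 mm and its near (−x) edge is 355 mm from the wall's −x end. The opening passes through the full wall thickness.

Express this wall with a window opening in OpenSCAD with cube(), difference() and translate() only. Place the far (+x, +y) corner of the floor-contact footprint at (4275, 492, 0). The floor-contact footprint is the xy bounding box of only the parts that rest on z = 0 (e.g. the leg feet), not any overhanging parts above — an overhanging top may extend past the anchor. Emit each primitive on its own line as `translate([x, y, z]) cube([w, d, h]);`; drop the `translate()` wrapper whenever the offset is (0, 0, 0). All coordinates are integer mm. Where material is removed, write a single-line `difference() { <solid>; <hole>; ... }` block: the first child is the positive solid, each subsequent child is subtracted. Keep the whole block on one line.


difference() { translate([455, 369, 0]) cube([3820, 123, 2941]); translate([810, 369, 1728]) cube([727, 123, 714]); }


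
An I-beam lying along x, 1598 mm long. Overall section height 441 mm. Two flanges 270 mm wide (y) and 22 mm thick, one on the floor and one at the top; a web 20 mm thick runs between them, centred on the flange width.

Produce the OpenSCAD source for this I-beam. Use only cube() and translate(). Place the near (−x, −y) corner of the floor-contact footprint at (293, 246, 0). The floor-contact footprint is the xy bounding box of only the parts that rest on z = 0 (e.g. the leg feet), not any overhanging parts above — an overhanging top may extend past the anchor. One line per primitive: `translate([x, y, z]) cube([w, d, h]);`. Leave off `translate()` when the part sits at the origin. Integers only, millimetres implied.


translate([293, 246, 0]) cube([1598, 270, 22]);
translate([293, 371, 22]) cube([1598, 20, 397]);
translate([293, 246, 419]) cube([1598, 270, 22]);


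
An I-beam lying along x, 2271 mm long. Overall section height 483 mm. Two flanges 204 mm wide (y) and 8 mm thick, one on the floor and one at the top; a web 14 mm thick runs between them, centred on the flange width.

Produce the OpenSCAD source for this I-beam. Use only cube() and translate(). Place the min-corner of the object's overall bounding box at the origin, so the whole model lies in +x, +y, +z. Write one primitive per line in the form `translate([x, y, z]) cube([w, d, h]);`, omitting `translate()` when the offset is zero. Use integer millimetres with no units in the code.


cube([2271, 204, 8]);
translate([0, 95, 8]) cube([2271, 14, 467]);
translate([0, 0, 475]) cube([2271, 204, 8]);


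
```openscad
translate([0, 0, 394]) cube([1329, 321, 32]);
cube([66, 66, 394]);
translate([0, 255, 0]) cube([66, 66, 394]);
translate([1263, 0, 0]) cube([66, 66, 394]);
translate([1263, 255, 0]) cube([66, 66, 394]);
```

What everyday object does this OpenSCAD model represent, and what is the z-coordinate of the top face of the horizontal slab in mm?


A bench. The seat-top height is 426 mm.

A long slab on four corner posts — a bench. The slab sits at z = 394 with thickness 32, so the top is 394 + 32 = 426 mm.


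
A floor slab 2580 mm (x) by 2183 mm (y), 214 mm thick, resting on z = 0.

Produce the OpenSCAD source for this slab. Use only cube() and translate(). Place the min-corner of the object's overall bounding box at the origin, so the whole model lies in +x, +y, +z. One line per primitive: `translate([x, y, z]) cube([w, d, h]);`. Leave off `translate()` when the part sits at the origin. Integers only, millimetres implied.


cube([2580, 2183, 214]);


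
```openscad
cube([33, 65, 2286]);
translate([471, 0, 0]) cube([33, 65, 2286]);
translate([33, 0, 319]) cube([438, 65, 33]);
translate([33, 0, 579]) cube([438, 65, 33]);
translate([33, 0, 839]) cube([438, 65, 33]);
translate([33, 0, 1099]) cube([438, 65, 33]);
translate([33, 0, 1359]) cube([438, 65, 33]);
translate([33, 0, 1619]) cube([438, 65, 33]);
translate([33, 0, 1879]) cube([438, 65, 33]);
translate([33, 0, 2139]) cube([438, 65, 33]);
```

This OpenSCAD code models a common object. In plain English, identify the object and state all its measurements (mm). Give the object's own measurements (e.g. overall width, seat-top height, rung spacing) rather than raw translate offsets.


A straight ladder. Two 33×65 mm vertical rails, 2286 mm tall, stand 504 mm apart (outside-to-outside) with their front faces coplanar on the −y side. 8 rungs, each 65 mm deep and 33 mm tall, span between the inner faces of the rails, front faces flush with the rails. The lowest rung's underside is at z = 319 mm and rungs are spaced 260 mm apart (underside to underside).


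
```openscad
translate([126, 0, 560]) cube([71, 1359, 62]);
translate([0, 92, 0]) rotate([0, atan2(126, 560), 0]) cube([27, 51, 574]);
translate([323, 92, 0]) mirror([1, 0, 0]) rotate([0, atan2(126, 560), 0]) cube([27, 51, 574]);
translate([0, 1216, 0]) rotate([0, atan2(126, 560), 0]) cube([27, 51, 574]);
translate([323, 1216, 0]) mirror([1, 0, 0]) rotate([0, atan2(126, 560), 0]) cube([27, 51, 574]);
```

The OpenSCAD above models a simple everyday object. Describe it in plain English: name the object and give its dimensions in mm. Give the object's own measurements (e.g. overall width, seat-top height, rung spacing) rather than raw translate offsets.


A sawhorse. A 71×1359×62 mm beam (x, y, z) sits on two A-frame leg pairs. Each pair is two raked legs of 27×51 mm section (51 mm along y) splaying symmetrically in x. Each leg rises 560 mm vertically over 126 mm of horizontal reach and is 574 mm long along its own axis. Every leg's outer bottom edge rests on the floor and its outer top edge meets a bottom edge of the beam — the left legs (tilting toward +x) meet the beam's −x bottom edge, the right legs (their mirror images, tilting toward −x) meet its +x bottom edge — so the leg tops tuck under the beam, the beam's underside is 560 mm above the floor, and the feet are 323 mm apart outside-to-outside with the beam centred between them. The two leg pairs are set in 92 mm from either end of the beam.


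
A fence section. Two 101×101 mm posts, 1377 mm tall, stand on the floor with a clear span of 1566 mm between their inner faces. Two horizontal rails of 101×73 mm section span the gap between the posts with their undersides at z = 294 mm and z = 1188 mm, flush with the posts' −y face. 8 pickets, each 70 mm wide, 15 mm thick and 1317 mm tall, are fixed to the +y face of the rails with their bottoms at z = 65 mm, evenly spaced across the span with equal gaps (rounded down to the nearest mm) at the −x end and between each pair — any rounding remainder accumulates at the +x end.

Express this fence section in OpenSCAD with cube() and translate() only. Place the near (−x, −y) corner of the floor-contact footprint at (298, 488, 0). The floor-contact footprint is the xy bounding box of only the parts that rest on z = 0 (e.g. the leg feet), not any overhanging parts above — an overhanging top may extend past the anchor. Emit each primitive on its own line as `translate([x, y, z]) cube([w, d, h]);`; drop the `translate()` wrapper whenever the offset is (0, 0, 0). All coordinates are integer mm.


translate([298, 488, 0]) cube([101, 101, 1377]);
translate([1965, 488, 0]) cube([101, 101, 1377]);
translate([399, 488, 294]) cube([1566, 101, 73]);
translate([399, 488, 1188]) cube([1566, 101, 73]);
translate([510, 589, 65]) cube([70, 15, 1317]);
translate([691, 589, 65]) cube([70, 15, 1317]);
translate([872, 589, 65]) cube([70, 15, 1317]);
translate([1053, 589, 65]) cube([70, 15, 1317]);
translate([1234, 589, 65]) cube([70, 15, 1317]);
translate([1415, 589, 65]) cube([70, 15, 1317]);
translate([1596, 589, 65]) cube([70, 15, 1317]);
translate([1777, 589, 65]) cube([70, 15, 1317]);


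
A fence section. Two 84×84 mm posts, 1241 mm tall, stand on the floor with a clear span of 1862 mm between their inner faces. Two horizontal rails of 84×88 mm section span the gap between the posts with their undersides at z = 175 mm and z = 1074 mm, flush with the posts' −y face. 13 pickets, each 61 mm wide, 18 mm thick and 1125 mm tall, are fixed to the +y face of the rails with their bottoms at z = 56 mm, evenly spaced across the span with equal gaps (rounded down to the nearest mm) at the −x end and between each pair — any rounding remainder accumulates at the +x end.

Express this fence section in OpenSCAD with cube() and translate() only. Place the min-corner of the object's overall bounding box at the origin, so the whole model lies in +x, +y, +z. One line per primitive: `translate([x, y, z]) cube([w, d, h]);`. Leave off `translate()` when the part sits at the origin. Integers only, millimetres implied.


cube([84, 84, 1241]);
translate([1946, 0, 0]) cube([84, 84, 1241]);
translate([84, 0, 175]) cube([1862, 84, 88]);
translate([84, 0, 1074]) cube([1862, 84, 88]);
translate([160, 84, 56]) cube([61, 18, 1125]);
translate([297, 84, 56]) cube([61, 18, 1125]);
translate([434, 84, 56]) cube([61, 18, 1125]);
translate([571, 84, 56]) cube([61, 18, 1125]);
translate([708, 84, 56]) cube([61, 18, 1125]);
translate([845, 84, 56]) cube([61, 18, 1125]);
translate([982, 84, 56]) cube([61, 18, 1125]);
translate([1119, 84, 56]) cube([61, 18, 1125]);
translate([1256, 84, 56]) cube([61, 18, 1125]);
translate([1393, 84, 56]) cube([61, 18, 1125]);
translate([1530, 84, 56]) cube([61, 18, 1125]);
translate([1667, 84, 56]) cube([61, 18, 1125]);
translate([1804, 84, 56]) cube([61, 18, 1125]);


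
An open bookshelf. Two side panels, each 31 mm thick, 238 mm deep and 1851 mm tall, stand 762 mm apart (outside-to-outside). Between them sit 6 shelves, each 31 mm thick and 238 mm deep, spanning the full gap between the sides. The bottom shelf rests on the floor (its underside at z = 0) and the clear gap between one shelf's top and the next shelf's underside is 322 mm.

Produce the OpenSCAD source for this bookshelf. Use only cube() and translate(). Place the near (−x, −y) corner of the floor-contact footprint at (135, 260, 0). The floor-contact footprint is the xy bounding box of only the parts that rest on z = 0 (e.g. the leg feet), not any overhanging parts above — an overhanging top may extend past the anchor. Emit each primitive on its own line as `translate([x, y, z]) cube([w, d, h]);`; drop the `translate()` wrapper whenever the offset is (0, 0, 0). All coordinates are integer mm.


translate([135, 260, 0]) cube([31, 238, 1851]);
translate([866, 260, 0]) cube([31, 238, 1851]);
translate([166, 260, 0]) cube([700, 238, 31]);
translate([166, 260, 353]) cube([700, 238, 31]);
translate([166, 260, 706]) cube([700, 238, 31]);
translate([166, 260, 1059]) cube([700, 238, 31]);
translate([166, 260, 1412]) cube([700, 238, 31]);
translate([166, 260, 1765]) cube([700, 238, 31]);


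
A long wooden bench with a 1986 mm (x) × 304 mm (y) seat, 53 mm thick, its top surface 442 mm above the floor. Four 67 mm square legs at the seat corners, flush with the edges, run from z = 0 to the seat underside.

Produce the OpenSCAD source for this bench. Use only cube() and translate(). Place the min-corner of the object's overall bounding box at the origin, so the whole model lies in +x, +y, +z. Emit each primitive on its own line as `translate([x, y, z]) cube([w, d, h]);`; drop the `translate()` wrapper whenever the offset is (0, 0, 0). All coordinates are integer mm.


translate([0, 0, 389]) cube([1986, 304, 53]);
cube([67, 67, 389]);
translate([0, 237, 0]) cube([67, 67, 389]);
translate([1919, 0, 0]) cube([67, 67, 389]);
translate([1919, 237, 0]) cube([67, 67, 389]);


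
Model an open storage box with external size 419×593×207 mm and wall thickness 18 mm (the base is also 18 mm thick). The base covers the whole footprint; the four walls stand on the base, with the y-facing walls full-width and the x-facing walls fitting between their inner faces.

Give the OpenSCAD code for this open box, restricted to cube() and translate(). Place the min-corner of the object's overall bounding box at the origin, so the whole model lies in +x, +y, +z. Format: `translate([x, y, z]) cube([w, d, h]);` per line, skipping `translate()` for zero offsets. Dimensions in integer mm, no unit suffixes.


cube([419, 593, 18]);
translate([0, 0, 18]) cube([419, 18, 189]);
translate([0, 575, 18]) cube([419, 18, 189]);
translate([0, 18, 18]) cube([18, 557, 189]);
translate([401, 18, 18]) cube([18, 557, 189]);


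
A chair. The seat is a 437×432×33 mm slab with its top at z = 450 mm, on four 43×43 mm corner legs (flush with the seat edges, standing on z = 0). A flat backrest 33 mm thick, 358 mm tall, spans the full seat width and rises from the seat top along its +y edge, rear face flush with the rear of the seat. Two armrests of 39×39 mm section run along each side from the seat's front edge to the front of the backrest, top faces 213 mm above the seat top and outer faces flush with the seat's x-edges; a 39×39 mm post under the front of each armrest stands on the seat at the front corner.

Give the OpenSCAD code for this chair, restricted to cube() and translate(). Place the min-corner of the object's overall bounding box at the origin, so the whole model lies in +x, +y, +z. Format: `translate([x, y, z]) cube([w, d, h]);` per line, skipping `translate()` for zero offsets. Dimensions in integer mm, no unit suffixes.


translate([0, 0, 417]) cube([437, 432, 33]);
cube([43, 43, 417]);
translate([394, 0, 0]) cube([43, 43, 417]);
translate([0, 389, 0]) cube([43, 43, 417]);
translate([394, 389, 0]) cube([43, 43, 417]);
translate([0, 399, 450]) cube([437, 33, 358]);
translate([0, 0, 624]) cube([39, 399, 39]);
translate([398, 0, 624]) cube([39, 399, 39]);
translate([0, 0, 450]) cube([39, 39, 174]);
translate([398, 0, 450]) cube([39, 39, 174]);


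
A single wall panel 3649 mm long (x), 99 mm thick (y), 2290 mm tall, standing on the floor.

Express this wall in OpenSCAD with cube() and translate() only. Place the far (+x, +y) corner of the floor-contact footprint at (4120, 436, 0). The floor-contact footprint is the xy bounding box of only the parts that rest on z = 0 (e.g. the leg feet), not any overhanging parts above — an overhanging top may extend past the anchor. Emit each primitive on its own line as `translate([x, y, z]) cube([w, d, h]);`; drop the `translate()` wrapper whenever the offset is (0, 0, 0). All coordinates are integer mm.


translate([471, 337, 0]) cube([3649, 99, 2290]);


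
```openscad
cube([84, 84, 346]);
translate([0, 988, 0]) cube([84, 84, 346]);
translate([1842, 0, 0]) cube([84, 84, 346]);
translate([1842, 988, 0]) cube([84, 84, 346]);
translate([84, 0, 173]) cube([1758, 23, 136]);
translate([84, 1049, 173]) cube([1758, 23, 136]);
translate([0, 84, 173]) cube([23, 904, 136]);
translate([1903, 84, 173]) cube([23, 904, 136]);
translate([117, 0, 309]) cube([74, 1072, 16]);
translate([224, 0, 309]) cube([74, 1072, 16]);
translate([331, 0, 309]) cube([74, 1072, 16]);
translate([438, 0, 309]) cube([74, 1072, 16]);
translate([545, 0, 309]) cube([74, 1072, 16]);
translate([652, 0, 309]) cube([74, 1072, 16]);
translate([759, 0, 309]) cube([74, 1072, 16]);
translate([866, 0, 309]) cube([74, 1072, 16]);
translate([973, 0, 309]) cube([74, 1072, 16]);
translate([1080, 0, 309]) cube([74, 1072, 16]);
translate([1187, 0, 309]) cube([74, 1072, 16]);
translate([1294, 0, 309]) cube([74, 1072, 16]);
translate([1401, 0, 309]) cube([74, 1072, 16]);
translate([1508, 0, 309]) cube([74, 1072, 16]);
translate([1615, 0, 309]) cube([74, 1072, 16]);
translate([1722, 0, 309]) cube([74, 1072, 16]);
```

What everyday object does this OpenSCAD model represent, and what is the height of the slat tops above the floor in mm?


A bed frame. The slat-top height is 325 mm.

Four posts, four rails, and a row of slats — a bed frame. Slats sit on the rails at z = 173 + 136 = 309; with slat thickness 16, the top is 325 mm.


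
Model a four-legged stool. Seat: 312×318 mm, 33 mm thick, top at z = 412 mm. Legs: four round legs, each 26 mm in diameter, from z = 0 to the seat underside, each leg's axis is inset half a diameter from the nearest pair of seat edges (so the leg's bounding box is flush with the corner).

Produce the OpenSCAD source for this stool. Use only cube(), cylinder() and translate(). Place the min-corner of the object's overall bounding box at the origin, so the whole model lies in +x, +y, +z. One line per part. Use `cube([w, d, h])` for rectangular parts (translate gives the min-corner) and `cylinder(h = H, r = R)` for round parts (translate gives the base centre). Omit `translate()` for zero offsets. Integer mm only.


translate([0, 0, 379]) cube([312, 318, 33]);
translate([13, 13, 0]) cylinder(h = 379, r = 13);
translate([299, 13, 0]) cylinder(h = 379, r = 13);
translate([13, 305, 0]) cylinder(h = 379, r = 13);
translate([299, 305, 0]) cylinder(h = 379, r = 13);


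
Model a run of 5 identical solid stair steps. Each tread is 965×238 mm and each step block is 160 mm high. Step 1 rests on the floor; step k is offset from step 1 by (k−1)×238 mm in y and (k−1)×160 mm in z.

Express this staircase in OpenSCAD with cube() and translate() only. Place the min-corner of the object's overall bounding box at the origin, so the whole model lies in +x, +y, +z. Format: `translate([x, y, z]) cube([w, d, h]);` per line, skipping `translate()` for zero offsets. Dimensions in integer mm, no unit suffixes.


cube([965, 238, 160]);
translate([0, 238, 160]) cube([965, 238, 160]);
translate([0, 476, 320]) cube([965, 238, 160]);
translate([0, 714, 480]) cube([965, 238, 160]);
translate([0, 952, 640]) cube([965, 238, 160]);


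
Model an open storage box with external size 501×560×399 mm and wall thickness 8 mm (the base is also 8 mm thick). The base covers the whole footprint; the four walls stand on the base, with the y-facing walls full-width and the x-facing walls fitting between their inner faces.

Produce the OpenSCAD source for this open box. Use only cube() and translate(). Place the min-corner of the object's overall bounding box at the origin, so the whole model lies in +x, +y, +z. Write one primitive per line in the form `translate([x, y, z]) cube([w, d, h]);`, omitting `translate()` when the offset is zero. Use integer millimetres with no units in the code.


cube([501, 560, 8]);
translate([0, 0, 8]) cube([501, 8, 391]);
translate([0, 552, 8]) cube([501, 8, 391]);
translate([0, 8, 8]) cube([8, 544, 391]);
translate([493, 8, 8]) cube([8, 544, 391]);


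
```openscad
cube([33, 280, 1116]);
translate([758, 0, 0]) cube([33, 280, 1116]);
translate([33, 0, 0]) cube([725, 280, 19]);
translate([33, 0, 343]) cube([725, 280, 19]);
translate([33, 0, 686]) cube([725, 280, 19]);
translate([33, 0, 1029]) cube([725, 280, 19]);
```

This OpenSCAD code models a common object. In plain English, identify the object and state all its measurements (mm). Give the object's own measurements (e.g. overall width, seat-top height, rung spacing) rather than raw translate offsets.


An open bookshelf. Two side panels, each 33 mm thick, 280 mm deep and 1116 mm tall, stand 791 mm apart (outside-to-outside). Between them sit 4 shelves, each 19 mm thick and 280 mm deep, spanning the full gap between the sides. The bottom shelf rests on the floor (its underside at z = 0) and the clear gap between one shelf's top and the next shelf's underside is 324 mm.


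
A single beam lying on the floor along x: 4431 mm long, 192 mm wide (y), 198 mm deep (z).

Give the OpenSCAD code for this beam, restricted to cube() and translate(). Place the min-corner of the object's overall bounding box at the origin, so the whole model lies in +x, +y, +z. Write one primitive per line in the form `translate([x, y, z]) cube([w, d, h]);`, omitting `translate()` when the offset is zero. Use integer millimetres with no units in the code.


cube([4431, 192, 198]);


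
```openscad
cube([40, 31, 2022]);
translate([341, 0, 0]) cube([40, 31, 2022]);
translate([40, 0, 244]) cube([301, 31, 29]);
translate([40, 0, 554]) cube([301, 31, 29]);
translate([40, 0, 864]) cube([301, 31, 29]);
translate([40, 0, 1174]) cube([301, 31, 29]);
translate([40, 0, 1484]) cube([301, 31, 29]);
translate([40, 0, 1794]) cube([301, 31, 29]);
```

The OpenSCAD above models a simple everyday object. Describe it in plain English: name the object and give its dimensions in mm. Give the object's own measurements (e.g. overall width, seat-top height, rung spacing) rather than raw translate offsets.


A straight ladder. Two 40×31 mm vertical rails, 2022 mm tall, stand 381 mm apart (outside-to-outside) with their front faces coplanar on the −y side. 6 rungs, each 31 mm deep and 29 mm tall, span between the inner faces of the rails, front faces flush with the rails. The lowest rung's underside is at z = 244 mm and rungs are spaced 310 mm apart (underside to underside).


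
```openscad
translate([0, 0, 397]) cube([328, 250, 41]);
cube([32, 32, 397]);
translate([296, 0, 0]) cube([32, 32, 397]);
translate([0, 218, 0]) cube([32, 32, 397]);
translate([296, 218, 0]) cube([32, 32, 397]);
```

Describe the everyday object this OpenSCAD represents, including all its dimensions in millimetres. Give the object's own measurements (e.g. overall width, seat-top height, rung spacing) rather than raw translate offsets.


A simple wooden stool: a rectangular seat 328 mm (x) by 250 mm (y), 41 mm thick, top face at z = 438 mm, on four square legs, each 32×32 mm in cross-section. The legs rest on z = 0, each flush with a corner of the seat.


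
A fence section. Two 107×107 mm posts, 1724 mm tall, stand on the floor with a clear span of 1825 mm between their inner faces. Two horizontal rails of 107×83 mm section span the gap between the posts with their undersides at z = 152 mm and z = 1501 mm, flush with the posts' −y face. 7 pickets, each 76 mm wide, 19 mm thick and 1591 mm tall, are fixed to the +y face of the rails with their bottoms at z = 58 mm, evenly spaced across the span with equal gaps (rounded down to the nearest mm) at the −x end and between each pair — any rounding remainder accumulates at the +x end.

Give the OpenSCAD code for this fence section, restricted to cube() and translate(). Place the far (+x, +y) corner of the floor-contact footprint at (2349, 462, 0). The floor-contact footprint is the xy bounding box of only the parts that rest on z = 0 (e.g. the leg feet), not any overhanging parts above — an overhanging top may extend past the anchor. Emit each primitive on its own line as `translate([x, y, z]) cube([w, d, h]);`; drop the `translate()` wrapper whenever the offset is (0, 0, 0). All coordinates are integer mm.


translate([310, 355, 0]) cube([107, 107, 1724]);
translate([2242, 355, 0]) cube([107, 107, 1724]);
translate([417, 355, 152]) cube([1825, 107, 83]);
translate([417, 355, 1501]) cube([1825, 107, 83]);
translate([578, 462, 58]) cube([76, 19, 1591]);
translate([815, 462, 58]) cube([76, 19, 1591]);
translate([1052, 462, 58]) cube([76, 19, 1591]);
translate([1289, 462, 58]) cube([76, 19, 1591]);
translate([1526, 462, 58]) cube([76, 19, 1591]);
translate([1763, 462, 58]) cube([76, 19, 1591]);
translate([2000, 462, 58]) cube([76, 19, 1591]);


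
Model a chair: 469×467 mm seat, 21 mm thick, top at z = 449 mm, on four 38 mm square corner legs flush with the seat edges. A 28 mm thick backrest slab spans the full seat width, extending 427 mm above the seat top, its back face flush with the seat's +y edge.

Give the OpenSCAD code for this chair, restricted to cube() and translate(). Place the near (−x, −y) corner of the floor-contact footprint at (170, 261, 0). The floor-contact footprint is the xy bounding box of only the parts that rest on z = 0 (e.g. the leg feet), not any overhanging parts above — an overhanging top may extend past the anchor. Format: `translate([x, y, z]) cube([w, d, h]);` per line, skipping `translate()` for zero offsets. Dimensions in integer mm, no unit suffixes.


translate([170, 261, 428]) cube([469, 467, 21]);
translate([170, 261, 0]) cube([38, 38, 428]);
translate([601, 261, 0]) cube([38, 38, 428]);
translate([170, 690, 0]) cube([38, 38, 428]);
translate([601, 690, 0]) cube([38, 38, 428]);
translate([170, 700, 449]) cube([469, 28, 427]);


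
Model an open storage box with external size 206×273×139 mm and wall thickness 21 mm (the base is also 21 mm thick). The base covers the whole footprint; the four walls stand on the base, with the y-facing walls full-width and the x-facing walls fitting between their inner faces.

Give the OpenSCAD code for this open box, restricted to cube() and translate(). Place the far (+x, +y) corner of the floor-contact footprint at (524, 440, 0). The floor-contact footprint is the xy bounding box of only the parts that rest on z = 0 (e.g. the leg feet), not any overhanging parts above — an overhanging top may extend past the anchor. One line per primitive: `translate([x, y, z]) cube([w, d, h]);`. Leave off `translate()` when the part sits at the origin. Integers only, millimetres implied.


translate([318, 167, 0]) cube([206, 273, 21]);
translate([318, 167, 21]) cube([206, 21, 118]);
translate([318, 419, 21]) cube([206, 21, 118]);
translate([318, 188, 21]) cube([21, 231, 118]);
translate([503, 188, 21]) cube([21, 231, 118]);


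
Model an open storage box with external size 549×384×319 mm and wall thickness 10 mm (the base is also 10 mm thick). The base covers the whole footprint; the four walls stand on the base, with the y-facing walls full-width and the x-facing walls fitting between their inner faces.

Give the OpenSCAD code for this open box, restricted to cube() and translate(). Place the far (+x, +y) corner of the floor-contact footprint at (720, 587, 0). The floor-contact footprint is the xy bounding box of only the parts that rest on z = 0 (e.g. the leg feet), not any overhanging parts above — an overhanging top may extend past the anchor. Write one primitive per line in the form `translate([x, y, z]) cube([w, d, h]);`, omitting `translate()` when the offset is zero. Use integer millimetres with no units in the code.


translate([171, 203, 0]) cube([549, 384, 10]);
translate([171, 203, 10]) cube([549, 10, 309]);
translate([171, 577, 10]) cube([549, 10, 309]);
translate([171, 213, 10]) cube([10, 364, 309]);
translate([710, 213, 10]) cube([10, 364, 309]);


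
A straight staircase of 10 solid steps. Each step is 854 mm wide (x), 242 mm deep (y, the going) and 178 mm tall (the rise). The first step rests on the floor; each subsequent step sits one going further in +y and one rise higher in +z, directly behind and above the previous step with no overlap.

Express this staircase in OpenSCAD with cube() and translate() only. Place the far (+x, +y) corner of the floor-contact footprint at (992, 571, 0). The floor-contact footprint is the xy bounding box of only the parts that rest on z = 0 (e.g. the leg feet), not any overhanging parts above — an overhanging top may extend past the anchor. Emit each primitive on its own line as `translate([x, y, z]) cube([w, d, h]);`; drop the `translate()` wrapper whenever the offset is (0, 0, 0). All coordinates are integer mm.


translate([138, 329, 0]) cube([854, 242, 178]);
translate([138, 571, 178]) cube([854, 242, 178]);
translate([138, 813, 356]) cube([854, 242, 178]);
translate([138, 1055, 534]) cube([854, 242, 178]);
translate([138, 1297, 712]) cube([854, 242, 178]);
translate([138, 1539, 890]) cube([854, 242, 178]);
translate([138, 1781, 1068]) cube([854, 242, 178]);
translate([138, 2023, 1246]) cube([854, 242, 178]);
translate([138, 2265, 1424]) cube([854, 242, 178]);
translate([138, 2507, 1602]) cube([854, 242, 178]);
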